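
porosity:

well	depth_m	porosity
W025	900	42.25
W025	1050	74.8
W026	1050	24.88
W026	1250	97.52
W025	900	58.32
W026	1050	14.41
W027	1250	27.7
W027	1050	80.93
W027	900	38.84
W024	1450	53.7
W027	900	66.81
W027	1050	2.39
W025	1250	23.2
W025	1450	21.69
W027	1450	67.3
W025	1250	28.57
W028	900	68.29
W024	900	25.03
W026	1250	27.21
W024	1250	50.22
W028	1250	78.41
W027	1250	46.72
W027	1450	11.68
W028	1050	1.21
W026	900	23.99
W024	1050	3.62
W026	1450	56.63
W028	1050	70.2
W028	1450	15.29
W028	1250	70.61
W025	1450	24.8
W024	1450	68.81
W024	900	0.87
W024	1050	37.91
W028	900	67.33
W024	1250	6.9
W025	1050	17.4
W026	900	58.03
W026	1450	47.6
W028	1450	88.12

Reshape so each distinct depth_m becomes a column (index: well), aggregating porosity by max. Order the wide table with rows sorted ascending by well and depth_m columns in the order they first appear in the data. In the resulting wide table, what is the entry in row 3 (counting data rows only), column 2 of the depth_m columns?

With rows sorted ascending by well, row 3 is well=W026. depth_m columns in first-appearance order: 900, 1050, 1250, 1450; column 2 is 1050.
Long rows with well=W026, depth_m=1050: max(24.88, 14.41) = 24.88.

24.88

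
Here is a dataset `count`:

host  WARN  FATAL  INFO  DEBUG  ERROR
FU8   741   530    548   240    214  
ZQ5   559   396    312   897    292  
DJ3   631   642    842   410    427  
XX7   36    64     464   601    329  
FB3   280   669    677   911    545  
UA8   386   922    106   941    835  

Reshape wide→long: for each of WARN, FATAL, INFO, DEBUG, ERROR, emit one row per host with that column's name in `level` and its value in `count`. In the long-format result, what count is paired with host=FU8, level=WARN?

Unpivoting turns each (host, wide-column) pair into one long row.
The wide cell at row FU8, column WARN holds 741, so the long row (FU8, WARN) has count=741.

741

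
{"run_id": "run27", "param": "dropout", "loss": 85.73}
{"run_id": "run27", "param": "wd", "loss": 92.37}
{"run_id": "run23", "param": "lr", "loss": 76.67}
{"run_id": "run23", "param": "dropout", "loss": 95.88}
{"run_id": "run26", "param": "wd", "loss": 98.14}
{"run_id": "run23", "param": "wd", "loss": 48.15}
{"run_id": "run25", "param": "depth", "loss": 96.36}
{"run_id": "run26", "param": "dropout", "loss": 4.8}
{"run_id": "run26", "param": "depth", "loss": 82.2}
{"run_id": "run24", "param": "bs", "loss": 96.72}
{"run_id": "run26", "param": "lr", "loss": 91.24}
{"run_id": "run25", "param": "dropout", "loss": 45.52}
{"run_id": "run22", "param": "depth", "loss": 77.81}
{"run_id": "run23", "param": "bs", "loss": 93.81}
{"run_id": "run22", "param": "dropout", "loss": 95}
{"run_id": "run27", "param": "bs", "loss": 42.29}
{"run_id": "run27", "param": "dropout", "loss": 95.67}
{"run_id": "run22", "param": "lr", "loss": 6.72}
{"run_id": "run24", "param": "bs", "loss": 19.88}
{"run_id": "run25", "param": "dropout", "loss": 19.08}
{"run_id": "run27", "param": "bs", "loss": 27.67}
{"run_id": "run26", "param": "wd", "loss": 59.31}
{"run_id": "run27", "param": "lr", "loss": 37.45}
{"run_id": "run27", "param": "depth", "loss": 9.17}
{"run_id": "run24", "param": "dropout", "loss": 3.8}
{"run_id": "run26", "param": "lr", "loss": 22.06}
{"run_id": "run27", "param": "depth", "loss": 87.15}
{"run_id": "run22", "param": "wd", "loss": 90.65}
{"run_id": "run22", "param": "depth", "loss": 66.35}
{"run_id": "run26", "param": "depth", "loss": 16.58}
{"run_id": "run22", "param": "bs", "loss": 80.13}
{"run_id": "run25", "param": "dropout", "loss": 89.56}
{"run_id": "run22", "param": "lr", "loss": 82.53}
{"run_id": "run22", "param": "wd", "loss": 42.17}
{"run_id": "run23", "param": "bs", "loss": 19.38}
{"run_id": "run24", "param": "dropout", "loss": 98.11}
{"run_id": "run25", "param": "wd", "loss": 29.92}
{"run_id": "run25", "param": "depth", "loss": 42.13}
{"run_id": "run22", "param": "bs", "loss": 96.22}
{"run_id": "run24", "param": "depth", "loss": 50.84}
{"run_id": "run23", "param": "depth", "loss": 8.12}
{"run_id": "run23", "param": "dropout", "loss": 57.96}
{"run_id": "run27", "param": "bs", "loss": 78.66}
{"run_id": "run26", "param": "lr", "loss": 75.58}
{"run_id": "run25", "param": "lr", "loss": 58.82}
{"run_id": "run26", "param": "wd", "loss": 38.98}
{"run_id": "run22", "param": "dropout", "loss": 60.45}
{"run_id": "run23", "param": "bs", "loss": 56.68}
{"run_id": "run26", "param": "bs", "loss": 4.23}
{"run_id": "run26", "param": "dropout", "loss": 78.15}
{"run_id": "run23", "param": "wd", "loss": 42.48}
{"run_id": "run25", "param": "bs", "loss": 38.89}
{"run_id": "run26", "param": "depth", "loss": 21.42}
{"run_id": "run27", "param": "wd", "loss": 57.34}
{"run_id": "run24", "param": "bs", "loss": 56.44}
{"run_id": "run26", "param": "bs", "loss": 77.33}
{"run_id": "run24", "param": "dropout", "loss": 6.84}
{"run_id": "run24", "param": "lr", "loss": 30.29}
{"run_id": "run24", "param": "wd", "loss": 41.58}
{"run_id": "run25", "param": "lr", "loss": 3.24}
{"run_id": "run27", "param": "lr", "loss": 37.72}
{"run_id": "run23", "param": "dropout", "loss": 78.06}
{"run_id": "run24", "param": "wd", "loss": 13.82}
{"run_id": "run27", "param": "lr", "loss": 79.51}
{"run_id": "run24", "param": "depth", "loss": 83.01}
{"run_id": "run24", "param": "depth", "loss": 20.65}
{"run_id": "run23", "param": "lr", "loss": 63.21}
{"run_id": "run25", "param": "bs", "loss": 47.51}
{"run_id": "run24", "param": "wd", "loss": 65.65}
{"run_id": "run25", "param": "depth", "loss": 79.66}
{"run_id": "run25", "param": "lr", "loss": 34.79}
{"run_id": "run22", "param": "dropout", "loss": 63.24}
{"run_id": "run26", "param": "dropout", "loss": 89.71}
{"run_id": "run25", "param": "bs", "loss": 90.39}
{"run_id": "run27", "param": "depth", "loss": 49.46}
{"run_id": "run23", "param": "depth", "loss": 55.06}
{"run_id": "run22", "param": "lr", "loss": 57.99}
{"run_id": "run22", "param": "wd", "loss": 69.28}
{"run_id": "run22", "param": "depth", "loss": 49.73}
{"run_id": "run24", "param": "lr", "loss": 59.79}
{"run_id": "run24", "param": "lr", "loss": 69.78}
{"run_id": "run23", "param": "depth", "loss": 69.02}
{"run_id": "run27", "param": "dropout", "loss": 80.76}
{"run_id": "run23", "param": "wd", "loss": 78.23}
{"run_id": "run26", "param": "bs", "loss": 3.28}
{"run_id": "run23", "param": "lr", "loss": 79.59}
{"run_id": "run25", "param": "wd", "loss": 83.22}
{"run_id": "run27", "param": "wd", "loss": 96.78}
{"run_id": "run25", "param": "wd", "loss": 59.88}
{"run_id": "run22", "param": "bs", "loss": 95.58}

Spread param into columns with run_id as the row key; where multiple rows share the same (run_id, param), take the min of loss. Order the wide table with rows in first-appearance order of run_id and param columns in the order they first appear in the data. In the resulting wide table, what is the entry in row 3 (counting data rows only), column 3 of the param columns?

With rows in first-appearance order of run_id, row 3 is run_id=run26. param columns in first-appearance order: dropout, wd, lr, depth, bs; column 3 is lr.
Long rows with run_id=run26, param=lr: min(91.24, 22.06, 75.58) = 22.06.

22.06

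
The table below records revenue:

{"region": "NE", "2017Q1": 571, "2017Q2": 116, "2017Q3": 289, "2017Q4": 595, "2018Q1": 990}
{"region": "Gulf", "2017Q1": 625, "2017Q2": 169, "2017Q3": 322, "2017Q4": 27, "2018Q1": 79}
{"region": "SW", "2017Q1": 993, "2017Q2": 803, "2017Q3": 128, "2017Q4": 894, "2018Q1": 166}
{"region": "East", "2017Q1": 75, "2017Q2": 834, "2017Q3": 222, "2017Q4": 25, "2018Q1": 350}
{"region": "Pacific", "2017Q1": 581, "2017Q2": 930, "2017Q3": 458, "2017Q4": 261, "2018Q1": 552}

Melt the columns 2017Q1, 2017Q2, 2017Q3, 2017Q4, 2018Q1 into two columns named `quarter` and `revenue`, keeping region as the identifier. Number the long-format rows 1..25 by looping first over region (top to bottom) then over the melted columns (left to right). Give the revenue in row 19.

25 rows total (5 × 5). Row 19: index ⌊(19-1)/5⌋ = 3 into region → East; (19-1) mod 5 = 3 into the melted columns → 2017Q4.
So row 19 is (East, 2017Q4, 25); revenue = 25.

25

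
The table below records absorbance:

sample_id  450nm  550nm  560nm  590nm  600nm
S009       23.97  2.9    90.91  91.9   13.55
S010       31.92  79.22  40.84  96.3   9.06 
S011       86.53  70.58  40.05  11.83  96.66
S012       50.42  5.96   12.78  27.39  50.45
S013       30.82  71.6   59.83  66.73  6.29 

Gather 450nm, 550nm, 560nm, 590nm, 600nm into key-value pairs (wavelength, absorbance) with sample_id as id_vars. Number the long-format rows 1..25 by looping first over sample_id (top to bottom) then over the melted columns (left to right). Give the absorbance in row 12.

25 rows total (5 × 5). Row 12: index ⌊(12-1)/5⌋ = 2 into sample_id → S011; (12-1) mod 5 = 1 into the melted columns → 550nm.
So row 12 is (S011, 550nm, 70.58); absorbance = 70.58.

70.58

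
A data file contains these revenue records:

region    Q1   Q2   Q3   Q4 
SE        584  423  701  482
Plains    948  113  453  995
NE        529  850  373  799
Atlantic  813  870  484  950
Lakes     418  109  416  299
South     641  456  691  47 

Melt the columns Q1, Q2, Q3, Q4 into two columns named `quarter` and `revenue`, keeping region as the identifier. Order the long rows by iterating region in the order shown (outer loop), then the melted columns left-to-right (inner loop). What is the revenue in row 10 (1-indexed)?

850

24 rows total (6 × 4). Row 10: index ⌊(10-1)/4⌋ = 2 into region → NE; (10-1) mod 4 = 1 into the melted columns → Q2.
So row 10 is (NE, Q2, 850); revenue = 850.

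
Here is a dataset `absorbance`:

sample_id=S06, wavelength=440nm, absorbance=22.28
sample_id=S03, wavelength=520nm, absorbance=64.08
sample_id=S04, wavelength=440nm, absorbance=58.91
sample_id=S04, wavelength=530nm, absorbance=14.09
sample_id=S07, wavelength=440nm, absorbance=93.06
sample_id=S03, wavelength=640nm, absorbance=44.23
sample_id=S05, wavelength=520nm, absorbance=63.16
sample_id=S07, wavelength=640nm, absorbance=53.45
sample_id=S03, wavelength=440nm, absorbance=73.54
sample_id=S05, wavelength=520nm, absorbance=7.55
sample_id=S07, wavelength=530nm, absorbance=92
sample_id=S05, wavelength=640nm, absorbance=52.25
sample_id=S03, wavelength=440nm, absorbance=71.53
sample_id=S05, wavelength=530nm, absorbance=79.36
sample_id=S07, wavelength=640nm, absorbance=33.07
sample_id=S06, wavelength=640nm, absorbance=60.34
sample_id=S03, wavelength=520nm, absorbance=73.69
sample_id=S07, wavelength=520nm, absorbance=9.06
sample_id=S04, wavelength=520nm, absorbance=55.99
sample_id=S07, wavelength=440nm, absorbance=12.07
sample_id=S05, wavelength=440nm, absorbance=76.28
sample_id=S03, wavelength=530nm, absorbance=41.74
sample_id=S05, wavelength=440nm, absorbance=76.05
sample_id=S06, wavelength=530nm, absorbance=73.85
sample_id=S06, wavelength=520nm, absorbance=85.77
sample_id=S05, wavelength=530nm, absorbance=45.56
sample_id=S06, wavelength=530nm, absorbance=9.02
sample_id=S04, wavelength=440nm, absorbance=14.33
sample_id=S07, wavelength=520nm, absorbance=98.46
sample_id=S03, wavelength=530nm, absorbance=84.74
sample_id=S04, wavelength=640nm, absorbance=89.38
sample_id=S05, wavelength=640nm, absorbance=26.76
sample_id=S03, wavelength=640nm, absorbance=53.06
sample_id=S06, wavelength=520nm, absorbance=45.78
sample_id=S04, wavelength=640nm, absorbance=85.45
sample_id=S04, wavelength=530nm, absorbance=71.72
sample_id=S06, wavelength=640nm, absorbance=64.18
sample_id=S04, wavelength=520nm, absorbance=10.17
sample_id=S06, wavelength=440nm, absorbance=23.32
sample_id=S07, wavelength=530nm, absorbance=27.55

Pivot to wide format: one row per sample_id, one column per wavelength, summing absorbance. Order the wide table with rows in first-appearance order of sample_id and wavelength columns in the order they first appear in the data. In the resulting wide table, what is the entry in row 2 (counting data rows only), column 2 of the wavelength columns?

With rows in first-appearance order of sample_id, row 2 is sample_id=S03. wavelength columns in first-appearance order: 440nm, 520nm, 530nm, 640nm; column 2 is 520nm.
Long rows with sample_id=S03, wavelength=520nm: 64.08 + 73.69 = 137.77.

137.77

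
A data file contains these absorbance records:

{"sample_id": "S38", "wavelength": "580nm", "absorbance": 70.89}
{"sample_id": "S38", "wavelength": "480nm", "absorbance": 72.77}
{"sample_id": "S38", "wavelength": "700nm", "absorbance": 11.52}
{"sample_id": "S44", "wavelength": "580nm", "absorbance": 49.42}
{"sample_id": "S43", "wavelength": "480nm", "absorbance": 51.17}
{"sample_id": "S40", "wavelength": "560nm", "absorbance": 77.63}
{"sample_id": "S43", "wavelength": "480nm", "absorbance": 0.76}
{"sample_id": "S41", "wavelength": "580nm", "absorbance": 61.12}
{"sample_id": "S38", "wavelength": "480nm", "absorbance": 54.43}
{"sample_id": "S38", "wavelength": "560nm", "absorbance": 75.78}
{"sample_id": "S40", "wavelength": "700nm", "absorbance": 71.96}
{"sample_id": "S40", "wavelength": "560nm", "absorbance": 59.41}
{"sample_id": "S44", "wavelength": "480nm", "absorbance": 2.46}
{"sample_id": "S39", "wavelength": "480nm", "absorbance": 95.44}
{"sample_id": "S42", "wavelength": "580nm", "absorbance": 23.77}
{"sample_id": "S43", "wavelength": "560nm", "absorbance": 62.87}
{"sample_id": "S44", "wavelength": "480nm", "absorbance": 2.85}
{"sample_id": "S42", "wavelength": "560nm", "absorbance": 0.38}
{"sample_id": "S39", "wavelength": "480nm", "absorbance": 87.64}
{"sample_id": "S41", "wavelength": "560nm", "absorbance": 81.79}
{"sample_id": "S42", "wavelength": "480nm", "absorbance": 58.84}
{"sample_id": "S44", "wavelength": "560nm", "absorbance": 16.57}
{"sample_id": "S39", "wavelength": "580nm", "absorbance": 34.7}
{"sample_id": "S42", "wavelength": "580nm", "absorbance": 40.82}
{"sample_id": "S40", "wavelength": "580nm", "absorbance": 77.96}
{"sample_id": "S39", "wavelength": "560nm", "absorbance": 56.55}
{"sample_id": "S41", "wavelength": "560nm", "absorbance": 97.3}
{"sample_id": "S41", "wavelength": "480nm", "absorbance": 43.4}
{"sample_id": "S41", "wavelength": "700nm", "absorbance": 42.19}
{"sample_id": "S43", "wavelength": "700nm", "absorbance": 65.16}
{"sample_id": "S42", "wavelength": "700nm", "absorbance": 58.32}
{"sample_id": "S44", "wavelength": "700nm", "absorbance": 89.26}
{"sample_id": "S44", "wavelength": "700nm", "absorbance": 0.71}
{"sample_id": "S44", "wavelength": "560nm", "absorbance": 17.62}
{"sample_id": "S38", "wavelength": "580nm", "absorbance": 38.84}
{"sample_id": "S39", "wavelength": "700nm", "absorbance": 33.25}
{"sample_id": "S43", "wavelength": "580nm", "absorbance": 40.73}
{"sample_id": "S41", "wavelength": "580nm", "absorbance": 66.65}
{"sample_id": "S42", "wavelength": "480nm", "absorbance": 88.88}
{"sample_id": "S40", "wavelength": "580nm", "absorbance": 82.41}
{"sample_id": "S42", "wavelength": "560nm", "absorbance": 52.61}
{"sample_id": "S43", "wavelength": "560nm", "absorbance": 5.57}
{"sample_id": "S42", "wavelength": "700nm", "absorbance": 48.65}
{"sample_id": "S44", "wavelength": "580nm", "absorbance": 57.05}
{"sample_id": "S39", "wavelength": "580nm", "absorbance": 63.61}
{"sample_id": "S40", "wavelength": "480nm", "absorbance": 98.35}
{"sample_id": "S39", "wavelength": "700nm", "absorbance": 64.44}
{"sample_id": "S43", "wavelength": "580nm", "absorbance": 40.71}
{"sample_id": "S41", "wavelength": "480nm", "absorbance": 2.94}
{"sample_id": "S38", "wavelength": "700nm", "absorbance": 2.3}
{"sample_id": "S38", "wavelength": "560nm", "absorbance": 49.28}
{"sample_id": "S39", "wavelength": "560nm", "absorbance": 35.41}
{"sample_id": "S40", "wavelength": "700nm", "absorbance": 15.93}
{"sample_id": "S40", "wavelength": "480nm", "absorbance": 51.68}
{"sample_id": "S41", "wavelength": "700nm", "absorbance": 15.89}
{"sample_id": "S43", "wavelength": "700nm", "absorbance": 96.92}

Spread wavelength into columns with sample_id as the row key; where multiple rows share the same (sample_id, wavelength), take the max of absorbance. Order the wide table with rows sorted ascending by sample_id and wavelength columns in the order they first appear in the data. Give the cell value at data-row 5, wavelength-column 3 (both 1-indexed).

With rows sorted ascending by sample_id, row 5 is sample_id=S42. wavelength columns in first-appearance order: 580nm, 480nm, 700nm, 560nm; column 3 is 700nm.
Long rows with sample_id=S42, wavelength=700nm: max(58.32, 48.65) = 58.32.

58.32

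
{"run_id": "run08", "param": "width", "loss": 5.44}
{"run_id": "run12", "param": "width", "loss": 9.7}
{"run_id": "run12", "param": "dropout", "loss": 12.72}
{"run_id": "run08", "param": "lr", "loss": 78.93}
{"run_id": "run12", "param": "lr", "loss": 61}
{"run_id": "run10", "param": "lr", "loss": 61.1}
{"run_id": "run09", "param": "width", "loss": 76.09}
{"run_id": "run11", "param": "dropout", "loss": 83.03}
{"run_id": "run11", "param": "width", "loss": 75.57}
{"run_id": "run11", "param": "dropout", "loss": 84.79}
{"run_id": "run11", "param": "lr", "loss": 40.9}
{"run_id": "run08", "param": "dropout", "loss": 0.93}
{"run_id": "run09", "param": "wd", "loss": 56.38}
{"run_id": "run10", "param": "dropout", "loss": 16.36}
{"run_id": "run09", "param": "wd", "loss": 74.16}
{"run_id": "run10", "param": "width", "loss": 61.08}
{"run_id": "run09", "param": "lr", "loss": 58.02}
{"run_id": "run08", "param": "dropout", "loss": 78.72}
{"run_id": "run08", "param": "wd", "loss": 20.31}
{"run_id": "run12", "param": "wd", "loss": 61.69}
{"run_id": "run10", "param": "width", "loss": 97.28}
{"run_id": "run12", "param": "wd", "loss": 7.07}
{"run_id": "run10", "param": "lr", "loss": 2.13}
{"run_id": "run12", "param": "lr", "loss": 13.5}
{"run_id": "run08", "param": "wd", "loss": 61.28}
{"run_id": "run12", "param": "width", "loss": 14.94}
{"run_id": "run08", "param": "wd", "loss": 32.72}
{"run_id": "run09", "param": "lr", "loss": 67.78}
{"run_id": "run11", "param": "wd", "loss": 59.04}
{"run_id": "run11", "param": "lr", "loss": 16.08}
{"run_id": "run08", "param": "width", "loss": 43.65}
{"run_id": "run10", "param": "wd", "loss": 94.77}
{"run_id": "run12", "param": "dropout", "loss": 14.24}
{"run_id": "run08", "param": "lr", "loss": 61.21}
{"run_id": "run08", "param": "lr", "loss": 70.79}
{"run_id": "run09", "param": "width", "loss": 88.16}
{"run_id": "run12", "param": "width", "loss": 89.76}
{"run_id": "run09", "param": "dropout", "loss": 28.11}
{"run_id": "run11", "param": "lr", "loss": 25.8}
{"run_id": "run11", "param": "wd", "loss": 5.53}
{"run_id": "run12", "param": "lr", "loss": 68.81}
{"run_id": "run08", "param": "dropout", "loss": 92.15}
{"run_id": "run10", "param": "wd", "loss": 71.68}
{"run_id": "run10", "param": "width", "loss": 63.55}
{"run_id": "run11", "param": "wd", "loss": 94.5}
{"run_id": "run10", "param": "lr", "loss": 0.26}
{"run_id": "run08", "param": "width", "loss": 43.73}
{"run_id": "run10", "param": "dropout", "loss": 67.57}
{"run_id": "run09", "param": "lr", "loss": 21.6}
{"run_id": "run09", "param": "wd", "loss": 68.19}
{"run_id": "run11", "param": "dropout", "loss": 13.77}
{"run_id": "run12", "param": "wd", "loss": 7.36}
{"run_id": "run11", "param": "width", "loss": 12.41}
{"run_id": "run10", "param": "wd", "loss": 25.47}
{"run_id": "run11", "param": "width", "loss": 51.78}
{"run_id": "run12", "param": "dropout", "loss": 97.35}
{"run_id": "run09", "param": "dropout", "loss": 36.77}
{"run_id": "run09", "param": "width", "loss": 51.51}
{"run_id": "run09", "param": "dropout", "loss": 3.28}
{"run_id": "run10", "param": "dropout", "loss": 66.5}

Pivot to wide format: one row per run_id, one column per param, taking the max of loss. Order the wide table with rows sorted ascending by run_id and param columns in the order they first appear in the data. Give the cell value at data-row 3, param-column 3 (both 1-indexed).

61.1

With rows sorted ascending by run_id, row 3 is run_id=run10. param columns in first-appearance order: width, dropout, lr, wd; column 3 is lr.
Long rows with run_id=run10, param=lr: max(61.1, 2.13, 0.26) = 61.1.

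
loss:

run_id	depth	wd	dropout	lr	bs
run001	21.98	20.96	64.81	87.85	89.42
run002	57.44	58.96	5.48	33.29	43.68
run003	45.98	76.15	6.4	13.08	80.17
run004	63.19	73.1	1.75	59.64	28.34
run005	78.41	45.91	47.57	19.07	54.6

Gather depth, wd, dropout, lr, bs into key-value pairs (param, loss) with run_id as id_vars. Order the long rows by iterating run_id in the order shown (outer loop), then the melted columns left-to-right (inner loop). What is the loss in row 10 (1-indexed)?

25 rows total (5 × 5). Row 10: index ⌊(10-1)/5⌋ = 1 into run_id → run002; (10-1) mod 5 = 4 into the melted columns → bs.
So row 10 is (run002, bs, 43.68); loss = 43.68.

43.68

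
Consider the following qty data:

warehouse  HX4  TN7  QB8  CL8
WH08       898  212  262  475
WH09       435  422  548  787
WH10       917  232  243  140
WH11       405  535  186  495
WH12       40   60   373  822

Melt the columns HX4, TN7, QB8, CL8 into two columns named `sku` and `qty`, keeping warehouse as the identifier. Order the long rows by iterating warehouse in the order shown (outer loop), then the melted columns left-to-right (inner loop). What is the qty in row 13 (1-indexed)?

20 rows total (5 × 4). Row 13: index ⌊(13-1)/4⌋ = 3 into warehouse → WH11; (13-1) mod 4 = 0 into the melted columns → HX4.
So row 13 is (WH11, HX4, 405); qty = 405.

405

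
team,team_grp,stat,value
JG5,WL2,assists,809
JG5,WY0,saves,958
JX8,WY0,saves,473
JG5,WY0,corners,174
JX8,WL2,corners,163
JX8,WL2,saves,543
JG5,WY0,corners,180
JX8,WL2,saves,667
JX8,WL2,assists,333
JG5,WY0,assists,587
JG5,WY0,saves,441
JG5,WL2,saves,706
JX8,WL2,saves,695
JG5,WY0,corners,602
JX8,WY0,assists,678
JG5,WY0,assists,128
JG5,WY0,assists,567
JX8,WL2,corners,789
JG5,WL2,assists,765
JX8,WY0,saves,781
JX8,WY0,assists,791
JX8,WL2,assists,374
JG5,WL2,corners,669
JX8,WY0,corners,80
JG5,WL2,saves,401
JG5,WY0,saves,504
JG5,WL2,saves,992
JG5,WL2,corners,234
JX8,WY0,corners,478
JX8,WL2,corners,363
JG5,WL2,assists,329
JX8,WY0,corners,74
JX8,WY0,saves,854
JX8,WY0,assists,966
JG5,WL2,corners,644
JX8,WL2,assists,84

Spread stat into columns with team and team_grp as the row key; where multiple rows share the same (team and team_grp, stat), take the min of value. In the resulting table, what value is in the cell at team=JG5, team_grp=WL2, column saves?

Rows with team=JG5, team_grp=WL2 and stat=saves: value values are 706, 401, 992.
min(706, 401, 992) = 401.

401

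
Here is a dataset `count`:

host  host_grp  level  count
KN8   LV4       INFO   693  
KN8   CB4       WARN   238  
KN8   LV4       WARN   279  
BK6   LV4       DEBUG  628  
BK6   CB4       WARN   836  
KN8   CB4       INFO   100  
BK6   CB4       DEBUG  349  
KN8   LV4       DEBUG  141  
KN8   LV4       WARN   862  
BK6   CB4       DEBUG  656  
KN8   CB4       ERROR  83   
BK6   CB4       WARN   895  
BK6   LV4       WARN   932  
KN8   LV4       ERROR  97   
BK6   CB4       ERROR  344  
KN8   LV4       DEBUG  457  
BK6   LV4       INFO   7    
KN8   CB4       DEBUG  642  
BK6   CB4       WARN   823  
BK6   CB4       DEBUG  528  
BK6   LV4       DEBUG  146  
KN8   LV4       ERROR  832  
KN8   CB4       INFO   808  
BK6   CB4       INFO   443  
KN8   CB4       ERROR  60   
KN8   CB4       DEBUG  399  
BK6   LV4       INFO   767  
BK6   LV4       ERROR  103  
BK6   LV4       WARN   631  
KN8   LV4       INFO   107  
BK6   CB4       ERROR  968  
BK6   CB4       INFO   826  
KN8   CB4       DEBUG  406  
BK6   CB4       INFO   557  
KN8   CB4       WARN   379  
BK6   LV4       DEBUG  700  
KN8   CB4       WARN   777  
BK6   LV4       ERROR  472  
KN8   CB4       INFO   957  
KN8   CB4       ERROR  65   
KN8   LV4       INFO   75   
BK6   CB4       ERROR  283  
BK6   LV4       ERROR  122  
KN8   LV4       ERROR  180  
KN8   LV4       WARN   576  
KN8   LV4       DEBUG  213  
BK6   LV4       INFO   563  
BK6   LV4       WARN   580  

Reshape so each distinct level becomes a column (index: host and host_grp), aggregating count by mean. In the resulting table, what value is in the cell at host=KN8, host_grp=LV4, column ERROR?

369.67

Rows with host=KN8, host_grp=LV4 and level=ERROR: count values are 97, 832, 180.
(97 + 832 + 180) / 3 = 369.67.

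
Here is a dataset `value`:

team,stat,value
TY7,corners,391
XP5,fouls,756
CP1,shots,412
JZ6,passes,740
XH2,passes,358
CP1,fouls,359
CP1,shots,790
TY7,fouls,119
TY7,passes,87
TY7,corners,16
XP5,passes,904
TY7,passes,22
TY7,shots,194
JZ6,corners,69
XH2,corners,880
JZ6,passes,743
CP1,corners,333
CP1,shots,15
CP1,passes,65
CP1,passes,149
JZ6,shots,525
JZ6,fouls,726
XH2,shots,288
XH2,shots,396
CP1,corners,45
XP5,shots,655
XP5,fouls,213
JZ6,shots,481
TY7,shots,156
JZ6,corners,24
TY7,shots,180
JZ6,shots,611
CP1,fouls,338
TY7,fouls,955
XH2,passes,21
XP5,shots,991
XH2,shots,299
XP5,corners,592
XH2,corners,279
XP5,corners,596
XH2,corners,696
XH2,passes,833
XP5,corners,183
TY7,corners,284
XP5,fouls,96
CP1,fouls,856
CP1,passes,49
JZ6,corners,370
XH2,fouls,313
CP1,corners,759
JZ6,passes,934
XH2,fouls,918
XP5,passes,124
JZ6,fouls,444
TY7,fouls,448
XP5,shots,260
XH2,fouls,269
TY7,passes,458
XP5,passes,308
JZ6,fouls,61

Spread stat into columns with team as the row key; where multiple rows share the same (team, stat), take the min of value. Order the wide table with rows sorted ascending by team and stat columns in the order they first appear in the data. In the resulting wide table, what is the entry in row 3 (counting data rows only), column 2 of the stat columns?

119

With rows sorted ascending by team, row 3 is team=TY7. stat columns in first-appearance order: corners, fouls, shots, passes; column 2 is fouls.
Long rows with team=TY7, stat=fouls: min(119, 955, 448) = 119.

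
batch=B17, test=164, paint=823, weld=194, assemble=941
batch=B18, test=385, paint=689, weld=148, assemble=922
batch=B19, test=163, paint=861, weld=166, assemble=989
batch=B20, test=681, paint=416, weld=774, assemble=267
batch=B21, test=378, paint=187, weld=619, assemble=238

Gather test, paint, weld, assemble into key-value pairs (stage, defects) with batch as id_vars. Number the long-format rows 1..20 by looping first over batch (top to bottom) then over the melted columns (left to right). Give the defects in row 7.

20 rows total (5 × 4). Row 7: index ⌊(7-1)/4⌋ = 1 into batch → B18; (7-1) mod 4 = 2 into the melted columns → weld.
So row 7 is (B18, weld, 148); defects = 148.

148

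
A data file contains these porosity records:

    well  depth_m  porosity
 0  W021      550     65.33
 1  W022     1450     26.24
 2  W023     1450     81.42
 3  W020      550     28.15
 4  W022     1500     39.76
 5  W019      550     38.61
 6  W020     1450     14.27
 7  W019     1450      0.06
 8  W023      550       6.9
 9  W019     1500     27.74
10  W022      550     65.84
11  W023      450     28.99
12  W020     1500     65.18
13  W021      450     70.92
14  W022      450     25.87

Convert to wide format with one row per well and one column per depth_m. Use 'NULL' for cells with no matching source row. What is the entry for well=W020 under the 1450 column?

The long row with well=W020, depth_m=1450 has porosity=14.27.

14.27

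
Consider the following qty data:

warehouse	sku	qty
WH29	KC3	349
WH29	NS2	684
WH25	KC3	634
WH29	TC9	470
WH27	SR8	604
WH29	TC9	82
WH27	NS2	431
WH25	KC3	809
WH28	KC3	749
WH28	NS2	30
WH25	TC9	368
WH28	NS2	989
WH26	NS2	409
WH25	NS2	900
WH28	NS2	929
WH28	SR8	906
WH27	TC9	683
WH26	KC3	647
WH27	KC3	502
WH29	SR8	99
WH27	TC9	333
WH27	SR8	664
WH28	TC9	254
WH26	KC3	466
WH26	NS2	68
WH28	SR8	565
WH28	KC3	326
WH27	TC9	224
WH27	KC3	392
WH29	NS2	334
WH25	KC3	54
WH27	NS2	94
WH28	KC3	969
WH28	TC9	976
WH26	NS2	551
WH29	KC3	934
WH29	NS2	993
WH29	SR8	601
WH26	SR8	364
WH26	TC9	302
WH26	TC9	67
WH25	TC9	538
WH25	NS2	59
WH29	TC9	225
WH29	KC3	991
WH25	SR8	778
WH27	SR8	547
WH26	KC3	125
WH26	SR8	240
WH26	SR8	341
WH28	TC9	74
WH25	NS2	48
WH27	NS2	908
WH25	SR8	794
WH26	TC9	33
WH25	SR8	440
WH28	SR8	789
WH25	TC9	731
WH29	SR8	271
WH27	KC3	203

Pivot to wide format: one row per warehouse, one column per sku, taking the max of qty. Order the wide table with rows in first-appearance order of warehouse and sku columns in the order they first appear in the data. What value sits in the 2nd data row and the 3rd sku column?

731

With rows in first-appearance order of warehouse, row 2 is warehouse=WH25. sku columns in first-appearance order: KC3, NS2, TC9, SR8; column 3 is TC9.
Long rows with warehouse=WH25, sku=TC9: max(368, 538, 731) = 731.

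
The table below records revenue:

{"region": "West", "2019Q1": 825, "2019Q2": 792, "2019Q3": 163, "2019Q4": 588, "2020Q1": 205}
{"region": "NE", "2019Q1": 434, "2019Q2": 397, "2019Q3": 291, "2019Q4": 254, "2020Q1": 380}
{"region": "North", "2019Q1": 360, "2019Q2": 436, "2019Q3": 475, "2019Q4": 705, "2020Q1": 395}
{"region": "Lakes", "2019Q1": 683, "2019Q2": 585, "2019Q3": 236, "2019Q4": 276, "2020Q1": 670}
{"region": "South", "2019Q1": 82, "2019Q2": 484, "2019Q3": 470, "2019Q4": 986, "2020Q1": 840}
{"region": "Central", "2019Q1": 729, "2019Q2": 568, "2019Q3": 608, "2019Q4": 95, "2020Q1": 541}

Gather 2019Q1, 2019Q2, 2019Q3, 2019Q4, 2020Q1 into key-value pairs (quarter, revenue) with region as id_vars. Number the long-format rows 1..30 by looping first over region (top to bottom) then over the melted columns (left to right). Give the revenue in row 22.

30 rows total (6 × 5). Row 22: index ⌊(22-1)/5⌋ = 4 into region → South; (22-1) mod 5 = 1 into the melted columns → 2019Q2.
So row 22 is (South, 2019Q2, 484); revenue = 484.

484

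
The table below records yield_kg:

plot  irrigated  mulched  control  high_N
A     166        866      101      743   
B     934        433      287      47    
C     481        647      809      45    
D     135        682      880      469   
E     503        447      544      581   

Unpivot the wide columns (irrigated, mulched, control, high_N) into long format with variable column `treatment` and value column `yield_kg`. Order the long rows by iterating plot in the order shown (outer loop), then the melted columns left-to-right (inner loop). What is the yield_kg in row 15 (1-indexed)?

20 rows total (5 × 4). Row 15: index ⌊(15-1)/4⌋ = 3 into plot → D; (15-1) mod 4 = 2 into the melted columns → control.
So row 15 is (D, control, 880); yield_kg = 880.

880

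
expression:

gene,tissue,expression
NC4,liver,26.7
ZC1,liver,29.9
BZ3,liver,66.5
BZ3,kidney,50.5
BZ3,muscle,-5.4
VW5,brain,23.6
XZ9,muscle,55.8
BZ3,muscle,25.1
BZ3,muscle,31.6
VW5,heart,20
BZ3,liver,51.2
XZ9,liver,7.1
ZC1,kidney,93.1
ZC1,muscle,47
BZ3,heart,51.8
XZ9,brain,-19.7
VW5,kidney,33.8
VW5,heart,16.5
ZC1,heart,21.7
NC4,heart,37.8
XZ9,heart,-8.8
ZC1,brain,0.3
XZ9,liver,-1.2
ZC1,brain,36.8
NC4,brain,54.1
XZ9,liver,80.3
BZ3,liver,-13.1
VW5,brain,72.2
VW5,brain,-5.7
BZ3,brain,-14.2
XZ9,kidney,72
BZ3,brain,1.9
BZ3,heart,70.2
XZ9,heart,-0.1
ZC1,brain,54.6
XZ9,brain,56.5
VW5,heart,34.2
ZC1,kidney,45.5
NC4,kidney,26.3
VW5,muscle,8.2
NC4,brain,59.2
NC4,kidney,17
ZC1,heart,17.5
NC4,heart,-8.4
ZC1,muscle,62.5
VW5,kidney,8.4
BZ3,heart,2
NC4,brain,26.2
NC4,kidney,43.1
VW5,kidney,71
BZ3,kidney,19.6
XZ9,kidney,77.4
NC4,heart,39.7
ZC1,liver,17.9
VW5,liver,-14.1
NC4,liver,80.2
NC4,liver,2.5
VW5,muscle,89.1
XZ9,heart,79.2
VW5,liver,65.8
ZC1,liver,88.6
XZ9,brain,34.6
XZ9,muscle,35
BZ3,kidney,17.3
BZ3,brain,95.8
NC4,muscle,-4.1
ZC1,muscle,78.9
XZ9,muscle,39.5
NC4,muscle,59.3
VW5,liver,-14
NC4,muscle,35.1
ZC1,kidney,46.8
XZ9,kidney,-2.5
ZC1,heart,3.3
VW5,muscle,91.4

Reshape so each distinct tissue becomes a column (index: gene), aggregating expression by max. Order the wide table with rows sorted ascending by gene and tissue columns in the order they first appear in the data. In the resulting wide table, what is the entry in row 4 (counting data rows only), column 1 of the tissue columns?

80.3

With rows sorted ascending by gene, row 4 is gene=XZ9. tissue columns in first-appearance order: liver, kidney, muscle, brain, heart; column 1 is liver.
Long rows with gene=XZ9, tissue=liver: max(7.1, -1.2, 80.3) = 80.3.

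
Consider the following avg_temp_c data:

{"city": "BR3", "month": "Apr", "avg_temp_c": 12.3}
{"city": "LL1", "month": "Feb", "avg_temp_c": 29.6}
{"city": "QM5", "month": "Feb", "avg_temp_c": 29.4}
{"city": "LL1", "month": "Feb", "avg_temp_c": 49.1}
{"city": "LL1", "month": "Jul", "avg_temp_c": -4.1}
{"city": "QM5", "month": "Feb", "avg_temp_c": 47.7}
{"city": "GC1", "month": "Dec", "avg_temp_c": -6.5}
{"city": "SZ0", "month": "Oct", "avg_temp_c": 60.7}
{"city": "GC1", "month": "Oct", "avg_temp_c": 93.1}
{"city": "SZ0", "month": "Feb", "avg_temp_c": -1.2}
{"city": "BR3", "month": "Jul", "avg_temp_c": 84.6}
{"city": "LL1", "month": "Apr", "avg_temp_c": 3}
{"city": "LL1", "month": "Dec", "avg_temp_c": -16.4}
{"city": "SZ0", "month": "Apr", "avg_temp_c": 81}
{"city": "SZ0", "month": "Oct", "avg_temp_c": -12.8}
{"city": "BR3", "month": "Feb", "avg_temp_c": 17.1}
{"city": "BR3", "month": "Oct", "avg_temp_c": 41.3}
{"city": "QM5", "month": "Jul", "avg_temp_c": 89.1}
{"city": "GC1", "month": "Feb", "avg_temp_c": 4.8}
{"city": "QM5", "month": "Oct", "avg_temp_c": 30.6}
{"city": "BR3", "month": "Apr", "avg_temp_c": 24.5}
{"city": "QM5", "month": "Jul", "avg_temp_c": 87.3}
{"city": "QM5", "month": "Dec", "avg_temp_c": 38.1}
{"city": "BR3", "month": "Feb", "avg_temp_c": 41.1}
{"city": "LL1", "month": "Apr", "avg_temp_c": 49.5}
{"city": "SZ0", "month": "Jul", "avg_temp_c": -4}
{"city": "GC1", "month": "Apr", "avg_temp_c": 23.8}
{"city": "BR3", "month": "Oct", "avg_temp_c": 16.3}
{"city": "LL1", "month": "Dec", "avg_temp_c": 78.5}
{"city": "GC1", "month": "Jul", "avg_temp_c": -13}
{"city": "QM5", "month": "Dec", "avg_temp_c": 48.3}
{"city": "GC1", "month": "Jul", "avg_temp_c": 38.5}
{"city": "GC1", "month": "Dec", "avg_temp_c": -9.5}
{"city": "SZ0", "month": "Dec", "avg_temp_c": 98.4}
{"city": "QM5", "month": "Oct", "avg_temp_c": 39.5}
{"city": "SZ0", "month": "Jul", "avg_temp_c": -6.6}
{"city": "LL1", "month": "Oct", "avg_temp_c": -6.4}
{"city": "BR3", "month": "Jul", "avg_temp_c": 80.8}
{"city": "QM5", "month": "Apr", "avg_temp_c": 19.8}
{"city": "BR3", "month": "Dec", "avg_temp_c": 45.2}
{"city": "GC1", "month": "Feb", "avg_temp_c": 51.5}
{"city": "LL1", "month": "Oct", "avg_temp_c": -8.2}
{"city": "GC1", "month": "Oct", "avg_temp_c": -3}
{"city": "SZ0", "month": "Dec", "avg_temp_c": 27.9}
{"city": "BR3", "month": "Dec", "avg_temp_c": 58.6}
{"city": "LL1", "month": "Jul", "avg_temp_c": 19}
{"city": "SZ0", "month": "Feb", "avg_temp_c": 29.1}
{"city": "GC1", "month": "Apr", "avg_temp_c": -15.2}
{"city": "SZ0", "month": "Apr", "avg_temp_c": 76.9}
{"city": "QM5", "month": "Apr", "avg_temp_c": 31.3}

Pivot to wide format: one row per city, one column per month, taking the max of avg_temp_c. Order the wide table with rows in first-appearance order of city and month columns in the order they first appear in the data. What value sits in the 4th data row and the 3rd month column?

38.5

With rows in first-appearance order of city, row 4 is city=GC1. month columns in first-appearance order: Apr, Feb, Jul, Dec, Oct; column 3 is Jul.
Long rows with city=GC1, month=Jul: max(-13, 38.5) = 38.5.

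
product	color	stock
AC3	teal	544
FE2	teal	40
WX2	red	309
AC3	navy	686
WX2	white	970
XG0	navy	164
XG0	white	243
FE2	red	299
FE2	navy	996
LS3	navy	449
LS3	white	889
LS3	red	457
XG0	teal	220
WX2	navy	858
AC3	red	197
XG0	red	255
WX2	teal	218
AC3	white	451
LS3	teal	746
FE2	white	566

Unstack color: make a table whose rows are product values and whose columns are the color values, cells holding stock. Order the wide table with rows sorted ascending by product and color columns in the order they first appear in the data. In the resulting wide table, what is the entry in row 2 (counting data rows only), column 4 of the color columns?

566

With rows sorted ascending by product, row 2 is product=FE2. color columns in first-appearance order: teal, red, navy, white; column 4 is white.
Long rows with product=FE2, color=white: stock = 566.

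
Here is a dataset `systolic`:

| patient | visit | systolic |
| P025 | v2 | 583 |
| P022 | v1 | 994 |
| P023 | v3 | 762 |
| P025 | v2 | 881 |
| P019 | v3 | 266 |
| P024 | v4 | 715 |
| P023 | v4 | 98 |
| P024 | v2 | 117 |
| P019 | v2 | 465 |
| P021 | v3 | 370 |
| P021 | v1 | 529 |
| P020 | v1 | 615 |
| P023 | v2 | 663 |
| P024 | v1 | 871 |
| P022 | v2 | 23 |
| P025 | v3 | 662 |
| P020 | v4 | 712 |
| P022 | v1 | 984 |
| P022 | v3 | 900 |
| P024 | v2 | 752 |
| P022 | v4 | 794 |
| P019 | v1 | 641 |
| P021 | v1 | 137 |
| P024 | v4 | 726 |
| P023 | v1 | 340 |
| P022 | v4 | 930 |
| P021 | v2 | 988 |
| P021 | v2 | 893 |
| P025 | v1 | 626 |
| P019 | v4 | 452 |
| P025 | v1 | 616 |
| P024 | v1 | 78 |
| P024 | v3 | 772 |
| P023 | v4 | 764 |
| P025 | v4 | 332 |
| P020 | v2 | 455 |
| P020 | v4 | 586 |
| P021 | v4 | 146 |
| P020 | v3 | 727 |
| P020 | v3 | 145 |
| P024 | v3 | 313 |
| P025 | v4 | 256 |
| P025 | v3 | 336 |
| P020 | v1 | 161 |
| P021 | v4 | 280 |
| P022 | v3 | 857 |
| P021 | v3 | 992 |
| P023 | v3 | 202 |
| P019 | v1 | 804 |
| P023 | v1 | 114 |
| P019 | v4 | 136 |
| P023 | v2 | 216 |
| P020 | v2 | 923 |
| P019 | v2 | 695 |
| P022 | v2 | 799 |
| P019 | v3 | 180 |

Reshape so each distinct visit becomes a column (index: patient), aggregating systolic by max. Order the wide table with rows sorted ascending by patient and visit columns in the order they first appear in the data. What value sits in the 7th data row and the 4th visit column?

With rows sorted ascending by patient, row 7 is patient=P025. visit columns in first-appearance order: v2, v1, v3, v4; column 4 is v4.
Long rows with patient=P025, visit=v4: max(332, 256) = 332.

332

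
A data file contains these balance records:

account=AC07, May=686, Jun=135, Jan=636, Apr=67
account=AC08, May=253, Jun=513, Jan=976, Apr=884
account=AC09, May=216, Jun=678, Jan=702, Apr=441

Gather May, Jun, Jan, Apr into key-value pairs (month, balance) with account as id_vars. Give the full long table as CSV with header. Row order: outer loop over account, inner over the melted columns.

account,month,balance
AC07,May,686
AC07,Jun,135
AC07,Jan,636
AC07,Apr,67
AC08,May,253
AC08,Jun,513
AC08,Jan,976
AC08,Apr,884
AC09,May,216
AC09,Jun,678
AC09,Jan,702
AC09,Apr,441

Each (account, column) pair becomes one row: 3 × 4 = 12 rows.
For example, (AC07, May) → balance=686.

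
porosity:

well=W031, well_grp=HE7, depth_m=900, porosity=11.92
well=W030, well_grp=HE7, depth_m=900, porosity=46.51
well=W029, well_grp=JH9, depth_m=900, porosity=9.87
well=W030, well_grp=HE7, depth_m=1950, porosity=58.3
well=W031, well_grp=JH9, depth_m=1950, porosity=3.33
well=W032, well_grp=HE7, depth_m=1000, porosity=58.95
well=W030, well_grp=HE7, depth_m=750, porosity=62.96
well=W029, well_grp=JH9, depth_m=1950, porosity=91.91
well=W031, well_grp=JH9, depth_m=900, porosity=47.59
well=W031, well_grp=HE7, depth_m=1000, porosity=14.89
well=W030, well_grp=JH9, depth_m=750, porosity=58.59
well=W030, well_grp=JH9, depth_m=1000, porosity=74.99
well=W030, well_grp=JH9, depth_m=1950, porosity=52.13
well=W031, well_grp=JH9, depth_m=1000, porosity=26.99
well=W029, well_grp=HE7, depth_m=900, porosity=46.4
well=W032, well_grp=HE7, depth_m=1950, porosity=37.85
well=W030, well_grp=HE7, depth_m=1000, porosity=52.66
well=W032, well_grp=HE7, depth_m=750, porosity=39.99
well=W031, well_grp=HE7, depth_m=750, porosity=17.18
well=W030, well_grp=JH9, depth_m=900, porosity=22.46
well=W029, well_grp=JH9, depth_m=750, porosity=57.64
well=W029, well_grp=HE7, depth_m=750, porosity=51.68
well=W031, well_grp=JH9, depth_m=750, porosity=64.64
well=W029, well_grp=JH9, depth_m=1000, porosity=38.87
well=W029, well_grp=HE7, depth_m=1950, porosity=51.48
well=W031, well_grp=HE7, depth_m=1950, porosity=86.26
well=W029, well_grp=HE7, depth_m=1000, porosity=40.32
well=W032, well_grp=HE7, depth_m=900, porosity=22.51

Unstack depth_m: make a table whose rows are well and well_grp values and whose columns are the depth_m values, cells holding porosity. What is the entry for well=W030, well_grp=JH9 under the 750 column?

Wide layout: rows indexed by well and well_grp, columns are the 4 distinct depth_m values (900, 1950, 1000, 750).
Cell (well=W030, well_grp=JH9, depth_m=750) draws from the long row where well=W030, well_grp=JH9 and depth_m=750, which has porosity=58.59.

58.59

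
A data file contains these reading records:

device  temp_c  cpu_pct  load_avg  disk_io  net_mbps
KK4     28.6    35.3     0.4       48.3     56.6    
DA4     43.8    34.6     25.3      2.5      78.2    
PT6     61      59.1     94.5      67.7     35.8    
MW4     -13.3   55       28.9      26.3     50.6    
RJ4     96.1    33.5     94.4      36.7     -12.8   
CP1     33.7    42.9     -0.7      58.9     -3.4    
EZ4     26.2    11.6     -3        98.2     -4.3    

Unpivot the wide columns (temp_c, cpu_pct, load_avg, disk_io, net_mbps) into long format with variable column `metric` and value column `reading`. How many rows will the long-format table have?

35

7 device values × 5 melted columns = 35 rows.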